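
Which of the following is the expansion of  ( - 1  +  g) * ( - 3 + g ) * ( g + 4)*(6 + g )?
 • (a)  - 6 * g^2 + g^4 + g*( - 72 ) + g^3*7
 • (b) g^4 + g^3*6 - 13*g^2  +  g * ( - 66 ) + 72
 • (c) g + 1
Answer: b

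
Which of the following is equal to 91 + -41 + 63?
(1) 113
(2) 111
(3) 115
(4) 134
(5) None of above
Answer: 1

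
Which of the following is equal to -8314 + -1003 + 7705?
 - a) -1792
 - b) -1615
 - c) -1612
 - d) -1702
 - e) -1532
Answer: c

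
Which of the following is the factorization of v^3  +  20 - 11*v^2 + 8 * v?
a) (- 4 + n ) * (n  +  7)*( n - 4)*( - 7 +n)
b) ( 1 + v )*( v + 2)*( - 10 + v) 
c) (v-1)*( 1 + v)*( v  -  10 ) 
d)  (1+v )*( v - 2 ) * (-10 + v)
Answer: d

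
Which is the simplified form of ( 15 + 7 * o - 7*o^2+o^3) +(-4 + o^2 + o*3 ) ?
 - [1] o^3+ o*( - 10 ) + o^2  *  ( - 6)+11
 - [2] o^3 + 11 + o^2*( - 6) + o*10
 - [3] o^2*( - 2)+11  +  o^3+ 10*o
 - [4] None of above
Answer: 2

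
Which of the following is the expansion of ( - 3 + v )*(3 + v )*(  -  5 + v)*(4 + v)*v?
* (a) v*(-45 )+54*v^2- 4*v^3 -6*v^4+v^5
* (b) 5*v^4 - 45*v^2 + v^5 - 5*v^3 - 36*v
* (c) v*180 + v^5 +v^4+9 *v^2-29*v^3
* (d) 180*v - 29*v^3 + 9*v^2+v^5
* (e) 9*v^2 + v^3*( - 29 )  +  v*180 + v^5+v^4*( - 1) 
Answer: e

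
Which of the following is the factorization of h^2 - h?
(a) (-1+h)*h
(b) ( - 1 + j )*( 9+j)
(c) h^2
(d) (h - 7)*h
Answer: a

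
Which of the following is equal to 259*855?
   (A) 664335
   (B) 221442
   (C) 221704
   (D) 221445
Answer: D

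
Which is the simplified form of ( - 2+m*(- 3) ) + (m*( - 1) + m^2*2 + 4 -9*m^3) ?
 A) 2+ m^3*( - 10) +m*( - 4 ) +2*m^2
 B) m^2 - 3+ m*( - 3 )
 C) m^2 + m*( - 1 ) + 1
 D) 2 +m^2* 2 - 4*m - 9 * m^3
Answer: D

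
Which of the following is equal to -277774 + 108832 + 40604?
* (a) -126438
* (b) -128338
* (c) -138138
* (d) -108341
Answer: b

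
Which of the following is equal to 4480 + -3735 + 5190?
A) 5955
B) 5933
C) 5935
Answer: C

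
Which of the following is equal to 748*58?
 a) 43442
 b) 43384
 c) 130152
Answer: b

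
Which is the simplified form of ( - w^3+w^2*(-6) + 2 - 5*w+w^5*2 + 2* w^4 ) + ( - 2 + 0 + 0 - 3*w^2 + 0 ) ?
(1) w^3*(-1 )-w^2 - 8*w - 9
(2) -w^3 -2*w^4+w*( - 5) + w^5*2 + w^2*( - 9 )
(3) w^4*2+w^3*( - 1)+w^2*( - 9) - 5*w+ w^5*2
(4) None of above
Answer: 3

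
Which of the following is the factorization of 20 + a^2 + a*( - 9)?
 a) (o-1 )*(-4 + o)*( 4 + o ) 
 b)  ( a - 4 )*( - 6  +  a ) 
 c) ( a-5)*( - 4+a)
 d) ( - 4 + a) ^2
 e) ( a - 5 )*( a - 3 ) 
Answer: c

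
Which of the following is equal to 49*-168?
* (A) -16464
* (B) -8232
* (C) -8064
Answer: B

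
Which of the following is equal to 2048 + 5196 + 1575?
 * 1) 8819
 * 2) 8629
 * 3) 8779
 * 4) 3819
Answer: 1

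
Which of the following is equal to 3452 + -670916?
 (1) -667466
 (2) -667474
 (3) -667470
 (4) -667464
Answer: 4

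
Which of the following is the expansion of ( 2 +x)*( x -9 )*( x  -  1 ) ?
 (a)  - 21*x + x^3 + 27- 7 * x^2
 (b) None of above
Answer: b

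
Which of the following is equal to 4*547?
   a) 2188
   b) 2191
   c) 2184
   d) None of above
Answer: a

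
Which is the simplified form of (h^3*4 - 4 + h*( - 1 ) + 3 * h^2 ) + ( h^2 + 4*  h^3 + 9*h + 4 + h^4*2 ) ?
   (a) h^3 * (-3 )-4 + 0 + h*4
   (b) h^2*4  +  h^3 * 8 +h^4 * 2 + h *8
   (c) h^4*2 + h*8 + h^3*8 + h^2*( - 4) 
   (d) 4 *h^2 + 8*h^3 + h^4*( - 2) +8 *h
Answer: b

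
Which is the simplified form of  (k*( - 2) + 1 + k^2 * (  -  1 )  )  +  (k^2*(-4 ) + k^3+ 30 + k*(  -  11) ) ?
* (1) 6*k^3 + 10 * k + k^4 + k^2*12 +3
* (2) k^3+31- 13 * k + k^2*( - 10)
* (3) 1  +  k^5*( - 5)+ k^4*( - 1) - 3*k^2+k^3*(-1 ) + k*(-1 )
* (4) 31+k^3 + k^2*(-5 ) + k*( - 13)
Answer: 4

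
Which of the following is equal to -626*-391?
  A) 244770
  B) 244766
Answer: B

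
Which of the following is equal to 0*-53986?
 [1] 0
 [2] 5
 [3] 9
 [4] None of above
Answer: 1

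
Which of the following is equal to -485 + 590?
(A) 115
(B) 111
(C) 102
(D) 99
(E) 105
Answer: E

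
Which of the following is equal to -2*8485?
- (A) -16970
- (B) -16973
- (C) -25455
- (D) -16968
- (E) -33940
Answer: A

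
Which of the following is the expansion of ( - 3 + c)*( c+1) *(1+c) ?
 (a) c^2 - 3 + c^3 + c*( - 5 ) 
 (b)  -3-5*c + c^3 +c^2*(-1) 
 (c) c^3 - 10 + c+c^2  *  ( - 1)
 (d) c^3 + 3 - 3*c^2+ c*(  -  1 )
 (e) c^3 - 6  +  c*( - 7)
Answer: b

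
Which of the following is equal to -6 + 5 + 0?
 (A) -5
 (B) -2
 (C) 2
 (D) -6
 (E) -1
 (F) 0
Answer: E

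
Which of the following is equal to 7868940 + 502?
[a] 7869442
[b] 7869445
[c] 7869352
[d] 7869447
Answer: a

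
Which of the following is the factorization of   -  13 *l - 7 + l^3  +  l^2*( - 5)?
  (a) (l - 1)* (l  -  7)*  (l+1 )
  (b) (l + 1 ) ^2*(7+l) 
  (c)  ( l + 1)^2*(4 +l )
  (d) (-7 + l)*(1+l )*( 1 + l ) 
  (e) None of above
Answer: d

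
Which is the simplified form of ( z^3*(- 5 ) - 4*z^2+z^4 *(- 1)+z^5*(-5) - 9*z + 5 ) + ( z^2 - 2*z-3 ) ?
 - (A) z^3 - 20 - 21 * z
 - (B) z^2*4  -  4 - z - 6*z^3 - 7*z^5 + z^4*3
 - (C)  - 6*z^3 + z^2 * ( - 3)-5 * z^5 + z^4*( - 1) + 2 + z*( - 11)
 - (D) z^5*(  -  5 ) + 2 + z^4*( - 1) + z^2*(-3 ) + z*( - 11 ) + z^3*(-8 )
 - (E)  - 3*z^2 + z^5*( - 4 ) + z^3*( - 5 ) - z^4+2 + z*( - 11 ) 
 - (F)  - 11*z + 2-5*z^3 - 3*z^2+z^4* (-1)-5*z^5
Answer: F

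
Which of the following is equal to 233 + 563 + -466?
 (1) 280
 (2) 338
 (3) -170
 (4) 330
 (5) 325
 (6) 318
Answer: 4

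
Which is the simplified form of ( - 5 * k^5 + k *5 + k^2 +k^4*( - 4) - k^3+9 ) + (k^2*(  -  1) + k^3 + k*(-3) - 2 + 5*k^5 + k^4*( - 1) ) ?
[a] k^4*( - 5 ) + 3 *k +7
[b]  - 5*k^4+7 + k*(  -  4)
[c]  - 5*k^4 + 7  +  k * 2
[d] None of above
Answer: c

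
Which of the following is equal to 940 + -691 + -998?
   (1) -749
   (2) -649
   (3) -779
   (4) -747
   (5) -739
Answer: 1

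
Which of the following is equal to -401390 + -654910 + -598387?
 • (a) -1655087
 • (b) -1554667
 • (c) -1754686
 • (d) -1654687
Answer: d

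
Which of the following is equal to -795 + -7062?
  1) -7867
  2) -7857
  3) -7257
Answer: 2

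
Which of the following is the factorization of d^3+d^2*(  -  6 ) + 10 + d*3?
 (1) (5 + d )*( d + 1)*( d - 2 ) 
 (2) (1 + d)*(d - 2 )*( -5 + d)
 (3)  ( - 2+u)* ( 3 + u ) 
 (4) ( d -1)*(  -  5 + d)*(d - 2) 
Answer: 2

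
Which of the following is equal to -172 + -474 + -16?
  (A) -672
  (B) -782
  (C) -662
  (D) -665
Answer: C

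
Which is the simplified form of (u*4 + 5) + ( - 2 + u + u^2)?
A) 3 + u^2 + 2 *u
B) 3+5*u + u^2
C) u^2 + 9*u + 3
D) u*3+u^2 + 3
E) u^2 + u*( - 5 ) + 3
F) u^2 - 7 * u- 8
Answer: B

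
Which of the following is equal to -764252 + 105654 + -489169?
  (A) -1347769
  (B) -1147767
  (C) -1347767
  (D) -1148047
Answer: B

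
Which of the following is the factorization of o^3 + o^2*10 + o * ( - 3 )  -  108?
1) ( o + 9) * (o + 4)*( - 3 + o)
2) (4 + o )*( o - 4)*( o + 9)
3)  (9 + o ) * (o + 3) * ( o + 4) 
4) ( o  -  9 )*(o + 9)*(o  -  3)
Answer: 1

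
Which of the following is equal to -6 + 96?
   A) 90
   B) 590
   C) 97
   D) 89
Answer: A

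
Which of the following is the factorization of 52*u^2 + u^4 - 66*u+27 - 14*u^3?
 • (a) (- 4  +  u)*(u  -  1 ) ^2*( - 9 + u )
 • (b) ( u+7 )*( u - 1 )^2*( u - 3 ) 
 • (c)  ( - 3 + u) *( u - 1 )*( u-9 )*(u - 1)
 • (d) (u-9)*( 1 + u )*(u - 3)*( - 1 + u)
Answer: c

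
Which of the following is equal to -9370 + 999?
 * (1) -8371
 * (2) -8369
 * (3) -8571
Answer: 1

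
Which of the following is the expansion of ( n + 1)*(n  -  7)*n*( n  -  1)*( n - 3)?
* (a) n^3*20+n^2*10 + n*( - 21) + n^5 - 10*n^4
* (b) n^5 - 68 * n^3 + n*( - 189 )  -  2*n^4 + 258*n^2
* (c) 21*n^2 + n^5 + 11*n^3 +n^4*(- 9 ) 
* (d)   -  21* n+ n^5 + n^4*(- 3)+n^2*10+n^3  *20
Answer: a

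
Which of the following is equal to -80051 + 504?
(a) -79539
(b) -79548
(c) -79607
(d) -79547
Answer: d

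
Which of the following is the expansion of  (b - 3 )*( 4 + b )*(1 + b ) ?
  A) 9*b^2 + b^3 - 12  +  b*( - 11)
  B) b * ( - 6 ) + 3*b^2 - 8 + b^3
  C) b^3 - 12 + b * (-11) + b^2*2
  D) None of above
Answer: C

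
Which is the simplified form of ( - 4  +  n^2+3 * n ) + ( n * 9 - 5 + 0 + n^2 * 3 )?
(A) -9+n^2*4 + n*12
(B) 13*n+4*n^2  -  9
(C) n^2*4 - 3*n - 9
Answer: A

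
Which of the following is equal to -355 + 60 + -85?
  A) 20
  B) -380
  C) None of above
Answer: B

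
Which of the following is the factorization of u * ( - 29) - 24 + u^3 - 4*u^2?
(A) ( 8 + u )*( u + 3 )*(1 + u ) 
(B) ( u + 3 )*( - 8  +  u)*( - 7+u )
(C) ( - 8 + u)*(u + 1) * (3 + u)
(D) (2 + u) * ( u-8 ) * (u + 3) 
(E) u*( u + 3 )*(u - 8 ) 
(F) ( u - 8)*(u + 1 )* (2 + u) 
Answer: C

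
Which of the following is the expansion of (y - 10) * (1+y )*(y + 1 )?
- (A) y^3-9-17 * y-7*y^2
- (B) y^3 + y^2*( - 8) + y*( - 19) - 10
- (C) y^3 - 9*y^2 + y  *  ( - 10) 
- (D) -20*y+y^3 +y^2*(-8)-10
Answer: B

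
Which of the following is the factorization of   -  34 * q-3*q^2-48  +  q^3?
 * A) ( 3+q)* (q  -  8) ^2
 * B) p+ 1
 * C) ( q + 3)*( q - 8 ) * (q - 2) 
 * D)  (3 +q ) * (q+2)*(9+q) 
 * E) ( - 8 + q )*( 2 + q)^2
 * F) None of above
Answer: F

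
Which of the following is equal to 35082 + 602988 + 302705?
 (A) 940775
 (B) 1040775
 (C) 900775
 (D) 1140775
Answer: A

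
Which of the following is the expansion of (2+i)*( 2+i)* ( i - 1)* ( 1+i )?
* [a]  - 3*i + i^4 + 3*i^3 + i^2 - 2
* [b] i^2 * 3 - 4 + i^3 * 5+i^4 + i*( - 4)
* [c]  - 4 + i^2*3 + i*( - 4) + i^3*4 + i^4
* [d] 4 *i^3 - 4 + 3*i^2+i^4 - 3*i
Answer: c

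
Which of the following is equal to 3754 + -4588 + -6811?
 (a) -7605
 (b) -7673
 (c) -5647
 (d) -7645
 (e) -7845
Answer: d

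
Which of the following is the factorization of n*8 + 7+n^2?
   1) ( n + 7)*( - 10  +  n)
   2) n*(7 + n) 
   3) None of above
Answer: 3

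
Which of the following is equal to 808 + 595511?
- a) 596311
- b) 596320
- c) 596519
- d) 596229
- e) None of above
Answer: e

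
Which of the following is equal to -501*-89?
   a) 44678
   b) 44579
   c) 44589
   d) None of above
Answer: c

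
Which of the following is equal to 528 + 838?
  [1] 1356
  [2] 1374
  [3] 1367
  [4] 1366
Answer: 4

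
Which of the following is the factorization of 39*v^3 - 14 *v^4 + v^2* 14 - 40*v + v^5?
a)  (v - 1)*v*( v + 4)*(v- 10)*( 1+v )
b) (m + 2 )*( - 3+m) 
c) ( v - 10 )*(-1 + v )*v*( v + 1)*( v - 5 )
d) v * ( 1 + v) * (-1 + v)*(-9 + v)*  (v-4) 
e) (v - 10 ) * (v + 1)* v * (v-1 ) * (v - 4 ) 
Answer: e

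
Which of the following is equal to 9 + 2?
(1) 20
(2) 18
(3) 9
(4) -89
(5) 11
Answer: 5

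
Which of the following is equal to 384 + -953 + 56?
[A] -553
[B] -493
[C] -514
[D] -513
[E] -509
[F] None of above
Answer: D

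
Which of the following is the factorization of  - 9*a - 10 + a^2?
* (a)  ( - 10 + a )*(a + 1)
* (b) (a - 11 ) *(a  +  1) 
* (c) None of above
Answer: a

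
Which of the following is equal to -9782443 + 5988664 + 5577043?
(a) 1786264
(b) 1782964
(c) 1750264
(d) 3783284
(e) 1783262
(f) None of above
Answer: f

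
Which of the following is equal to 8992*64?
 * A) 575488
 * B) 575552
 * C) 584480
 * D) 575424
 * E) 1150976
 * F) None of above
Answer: A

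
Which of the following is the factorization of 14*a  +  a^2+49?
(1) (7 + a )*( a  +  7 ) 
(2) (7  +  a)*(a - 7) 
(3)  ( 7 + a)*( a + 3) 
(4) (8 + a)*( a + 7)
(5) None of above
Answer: 1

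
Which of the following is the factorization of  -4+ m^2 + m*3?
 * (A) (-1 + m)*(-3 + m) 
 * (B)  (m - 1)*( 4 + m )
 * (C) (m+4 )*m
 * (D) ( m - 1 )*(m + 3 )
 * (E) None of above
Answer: B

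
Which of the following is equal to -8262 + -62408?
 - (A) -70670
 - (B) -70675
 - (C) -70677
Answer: A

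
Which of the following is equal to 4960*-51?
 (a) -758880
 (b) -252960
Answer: b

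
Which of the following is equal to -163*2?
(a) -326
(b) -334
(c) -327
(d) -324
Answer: a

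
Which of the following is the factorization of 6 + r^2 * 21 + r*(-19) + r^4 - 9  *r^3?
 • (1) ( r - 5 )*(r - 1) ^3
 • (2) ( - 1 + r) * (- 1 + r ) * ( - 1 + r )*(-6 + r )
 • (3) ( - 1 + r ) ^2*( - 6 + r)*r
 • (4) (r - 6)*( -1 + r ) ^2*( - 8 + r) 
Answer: 2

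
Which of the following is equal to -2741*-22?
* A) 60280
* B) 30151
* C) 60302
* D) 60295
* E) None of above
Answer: C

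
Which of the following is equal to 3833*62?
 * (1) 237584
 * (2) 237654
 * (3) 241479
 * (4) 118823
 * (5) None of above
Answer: 5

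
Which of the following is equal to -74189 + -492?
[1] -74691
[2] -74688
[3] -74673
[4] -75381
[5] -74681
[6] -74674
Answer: 5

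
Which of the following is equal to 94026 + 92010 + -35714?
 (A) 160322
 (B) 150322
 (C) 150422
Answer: B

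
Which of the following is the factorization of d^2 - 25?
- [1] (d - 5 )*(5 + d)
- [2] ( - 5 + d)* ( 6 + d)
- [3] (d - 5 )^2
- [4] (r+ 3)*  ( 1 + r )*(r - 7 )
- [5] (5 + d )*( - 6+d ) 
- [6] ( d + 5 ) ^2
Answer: 1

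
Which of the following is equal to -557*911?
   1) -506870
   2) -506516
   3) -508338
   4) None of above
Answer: 4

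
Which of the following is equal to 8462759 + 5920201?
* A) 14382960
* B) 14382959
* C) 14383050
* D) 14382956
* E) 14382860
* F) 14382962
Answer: A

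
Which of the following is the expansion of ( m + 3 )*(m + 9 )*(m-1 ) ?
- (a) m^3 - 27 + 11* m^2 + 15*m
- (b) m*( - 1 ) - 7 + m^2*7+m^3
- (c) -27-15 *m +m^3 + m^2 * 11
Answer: a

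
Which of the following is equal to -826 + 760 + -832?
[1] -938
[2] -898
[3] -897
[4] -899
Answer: 2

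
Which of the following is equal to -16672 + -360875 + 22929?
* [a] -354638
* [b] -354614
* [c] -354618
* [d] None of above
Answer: c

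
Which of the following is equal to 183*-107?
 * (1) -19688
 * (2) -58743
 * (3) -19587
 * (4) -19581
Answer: 4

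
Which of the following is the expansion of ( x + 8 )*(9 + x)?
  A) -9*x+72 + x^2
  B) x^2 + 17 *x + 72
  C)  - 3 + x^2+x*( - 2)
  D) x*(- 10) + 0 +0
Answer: B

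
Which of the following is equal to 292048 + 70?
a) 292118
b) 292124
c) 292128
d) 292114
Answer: a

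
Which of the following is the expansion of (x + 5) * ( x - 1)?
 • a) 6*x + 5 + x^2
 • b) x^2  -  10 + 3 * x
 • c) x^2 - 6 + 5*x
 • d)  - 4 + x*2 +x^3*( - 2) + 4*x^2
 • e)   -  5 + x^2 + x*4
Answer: e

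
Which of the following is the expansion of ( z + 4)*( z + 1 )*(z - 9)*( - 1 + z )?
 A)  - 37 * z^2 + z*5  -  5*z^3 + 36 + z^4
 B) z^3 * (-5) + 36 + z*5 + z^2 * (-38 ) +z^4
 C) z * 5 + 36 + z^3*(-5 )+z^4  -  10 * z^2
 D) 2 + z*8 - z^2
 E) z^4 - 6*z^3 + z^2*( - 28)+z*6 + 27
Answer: A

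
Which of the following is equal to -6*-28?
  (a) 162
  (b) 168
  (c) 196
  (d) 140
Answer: b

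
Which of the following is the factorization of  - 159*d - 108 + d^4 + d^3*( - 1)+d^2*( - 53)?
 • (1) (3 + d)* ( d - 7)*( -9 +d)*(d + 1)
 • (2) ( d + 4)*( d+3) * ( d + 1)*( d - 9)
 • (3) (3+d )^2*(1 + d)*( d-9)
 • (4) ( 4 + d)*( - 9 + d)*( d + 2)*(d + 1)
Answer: 2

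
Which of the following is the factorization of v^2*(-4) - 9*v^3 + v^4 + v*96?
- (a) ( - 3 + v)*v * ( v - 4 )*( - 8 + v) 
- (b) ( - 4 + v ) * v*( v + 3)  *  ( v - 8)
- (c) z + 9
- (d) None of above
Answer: b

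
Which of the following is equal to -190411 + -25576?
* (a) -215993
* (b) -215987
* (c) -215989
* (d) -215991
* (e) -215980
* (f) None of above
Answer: b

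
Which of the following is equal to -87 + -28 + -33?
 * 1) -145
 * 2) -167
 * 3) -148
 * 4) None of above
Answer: 3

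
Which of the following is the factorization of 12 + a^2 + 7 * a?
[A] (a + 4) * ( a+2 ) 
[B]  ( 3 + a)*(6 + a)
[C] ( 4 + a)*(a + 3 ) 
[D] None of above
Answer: C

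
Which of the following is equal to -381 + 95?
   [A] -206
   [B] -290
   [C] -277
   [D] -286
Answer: D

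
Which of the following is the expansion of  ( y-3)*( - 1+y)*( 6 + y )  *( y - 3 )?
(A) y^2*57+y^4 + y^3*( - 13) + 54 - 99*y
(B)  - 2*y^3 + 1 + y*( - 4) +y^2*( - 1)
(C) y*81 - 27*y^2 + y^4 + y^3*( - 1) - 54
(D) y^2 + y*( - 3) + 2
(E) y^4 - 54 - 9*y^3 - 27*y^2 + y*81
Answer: C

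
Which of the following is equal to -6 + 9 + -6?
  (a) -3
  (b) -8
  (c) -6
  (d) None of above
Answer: a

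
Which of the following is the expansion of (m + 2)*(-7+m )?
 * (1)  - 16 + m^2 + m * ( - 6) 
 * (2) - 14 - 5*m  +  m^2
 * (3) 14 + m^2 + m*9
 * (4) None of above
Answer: 2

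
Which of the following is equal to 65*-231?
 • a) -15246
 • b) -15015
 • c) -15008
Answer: b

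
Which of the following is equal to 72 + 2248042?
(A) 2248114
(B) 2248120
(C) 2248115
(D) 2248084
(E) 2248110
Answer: A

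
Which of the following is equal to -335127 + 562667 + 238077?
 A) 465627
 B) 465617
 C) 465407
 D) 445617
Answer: B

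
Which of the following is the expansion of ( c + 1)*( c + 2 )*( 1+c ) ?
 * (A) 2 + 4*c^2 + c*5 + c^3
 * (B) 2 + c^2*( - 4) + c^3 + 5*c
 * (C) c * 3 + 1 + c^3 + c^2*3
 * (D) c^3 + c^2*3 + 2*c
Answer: A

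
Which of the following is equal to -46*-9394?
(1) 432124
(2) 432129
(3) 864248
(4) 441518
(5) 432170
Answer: 1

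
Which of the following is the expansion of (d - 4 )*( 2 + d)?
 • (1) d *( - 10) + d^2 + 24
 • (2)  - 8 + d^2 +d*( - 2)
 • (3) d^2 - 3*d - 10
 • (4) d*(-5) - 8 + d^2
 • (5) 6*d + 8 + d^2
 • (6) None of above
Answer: 2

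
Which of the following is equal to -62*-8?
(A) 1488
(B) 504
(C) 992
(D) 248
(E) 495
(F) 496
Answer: F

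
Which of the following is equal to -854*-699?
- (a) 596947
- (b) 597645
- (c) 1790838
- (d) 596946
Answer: d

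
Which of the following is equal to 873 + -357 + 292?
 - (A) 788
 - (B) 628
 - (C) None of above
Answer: C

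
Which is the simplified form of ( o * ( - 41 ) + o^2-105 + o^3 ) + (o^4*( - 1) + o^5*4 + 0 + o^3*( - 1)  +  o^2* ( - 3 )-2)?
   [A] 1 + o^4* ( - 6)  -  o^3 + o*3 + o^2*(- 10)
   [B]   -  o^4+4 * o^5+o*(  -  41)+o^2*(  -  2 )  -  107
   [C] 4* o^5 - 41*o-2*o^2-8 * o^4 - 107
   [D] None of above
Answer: B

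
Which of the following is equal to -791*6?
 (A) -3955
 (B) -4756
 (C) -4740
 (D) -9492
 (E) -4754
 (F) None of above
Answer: F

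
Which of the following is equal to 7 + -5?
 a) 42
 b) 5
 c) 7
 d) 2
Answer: d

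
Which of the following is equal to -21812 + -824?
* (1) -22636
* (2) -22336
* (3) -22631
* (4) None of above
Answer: 1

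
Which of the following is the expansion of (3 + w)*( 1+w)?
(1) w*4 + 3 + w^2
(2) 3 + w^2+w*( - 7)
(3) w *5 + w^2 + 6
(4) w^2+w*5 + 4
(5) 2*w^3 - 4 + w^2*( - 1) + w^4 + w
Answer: 1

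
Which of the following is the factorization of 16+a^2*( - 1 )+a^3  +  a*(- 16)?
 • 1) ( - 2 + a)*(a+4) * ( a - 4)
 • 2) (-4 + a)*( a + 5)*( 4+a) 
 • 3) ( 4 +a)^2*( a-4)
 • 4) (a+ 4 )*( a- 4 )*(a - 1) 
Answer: 4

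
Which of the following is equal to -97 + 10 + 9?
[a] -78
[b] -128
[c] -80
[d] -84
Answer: a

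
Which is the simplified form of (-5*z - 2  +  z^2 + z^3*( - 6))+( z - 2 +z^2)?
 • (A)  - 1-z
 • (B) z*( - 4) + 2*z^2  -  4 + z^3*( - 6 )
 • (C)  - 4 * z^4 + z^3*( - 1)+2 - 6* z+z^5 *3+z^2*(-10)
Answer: B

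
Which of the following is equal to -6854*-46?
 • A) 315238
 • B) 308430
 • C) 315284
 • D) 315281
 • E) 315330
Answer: C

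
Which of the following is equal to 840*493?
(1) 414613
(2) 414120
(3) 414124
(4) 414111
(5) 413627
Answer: 2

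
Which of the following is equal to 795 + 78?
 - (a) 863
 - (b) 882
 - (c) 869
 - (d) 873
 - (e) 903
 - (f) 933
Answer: d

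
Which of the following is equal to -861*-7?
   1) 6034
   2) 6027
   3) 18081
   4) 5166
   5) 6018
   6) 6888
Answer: 2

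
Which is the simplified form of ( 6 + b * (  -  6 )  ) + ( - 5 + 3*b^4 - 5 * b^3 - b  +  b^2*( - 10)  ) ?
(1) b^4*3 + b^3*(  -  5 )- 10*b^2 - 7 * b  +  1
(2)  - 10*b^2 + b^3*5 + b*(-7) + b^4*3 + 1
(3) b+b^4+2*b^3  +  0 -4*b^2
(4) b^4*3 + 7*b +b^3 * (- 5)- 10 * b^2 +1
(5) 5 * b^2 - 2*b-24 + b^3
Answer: 1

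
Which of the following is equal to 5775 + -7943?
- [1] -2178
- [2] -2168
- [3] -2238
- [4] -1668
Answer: 2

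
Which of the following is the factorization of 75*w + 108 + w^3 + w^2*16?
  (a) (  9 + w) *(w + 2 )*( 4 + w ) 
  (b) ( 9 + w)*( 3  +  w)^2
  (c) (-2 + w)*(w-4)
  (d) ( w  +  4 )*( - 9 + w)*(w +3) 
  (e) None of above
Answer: e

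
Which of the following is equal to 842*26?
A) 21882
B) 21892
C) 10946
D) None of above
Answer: B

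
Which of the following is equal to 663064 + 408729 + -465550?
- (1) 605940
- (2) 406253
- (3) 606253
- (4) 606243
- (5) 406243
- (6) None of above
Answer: 4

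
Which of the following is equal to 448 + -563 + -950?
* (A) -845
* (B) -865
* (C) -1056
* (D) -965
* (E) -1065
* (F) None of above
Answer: E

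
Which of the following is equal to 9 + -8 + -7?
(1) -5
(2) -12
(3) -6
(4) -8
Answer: 3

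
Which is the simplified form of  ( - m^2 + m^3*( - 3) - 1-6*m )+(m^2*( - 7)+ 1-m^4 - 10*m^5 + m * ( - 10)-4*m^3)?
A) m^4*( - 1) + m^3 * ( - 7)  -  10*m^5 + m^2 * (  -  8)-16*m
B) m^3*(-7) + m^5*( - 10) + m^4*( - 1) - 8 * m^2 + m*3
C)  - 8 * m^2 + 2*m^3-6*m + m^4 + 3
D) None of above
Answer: A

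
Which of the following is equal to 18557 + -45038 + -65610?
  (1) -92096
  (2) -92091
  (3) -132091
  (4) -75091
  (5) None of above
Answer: 2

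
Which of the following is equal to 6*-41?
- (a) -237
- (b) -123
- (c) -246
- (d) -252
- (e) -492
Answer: c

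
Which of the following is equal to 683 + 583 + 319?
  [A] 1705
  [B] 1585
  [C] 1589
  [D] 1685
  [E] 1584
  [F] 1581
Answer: B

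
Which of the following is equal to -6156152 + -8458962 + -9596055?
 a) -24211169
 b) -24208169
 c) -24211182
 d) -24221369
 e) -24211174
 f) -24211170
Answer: a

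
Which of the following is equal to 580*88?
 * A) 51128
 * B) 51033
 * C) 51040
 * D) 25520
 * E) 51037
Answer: C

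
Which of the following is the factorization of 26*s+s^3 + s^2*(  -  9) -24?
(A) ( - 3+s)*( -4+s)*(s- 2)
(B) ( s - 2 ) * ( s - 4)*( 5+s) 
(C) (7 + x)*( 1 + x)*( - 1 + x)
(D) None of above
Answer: A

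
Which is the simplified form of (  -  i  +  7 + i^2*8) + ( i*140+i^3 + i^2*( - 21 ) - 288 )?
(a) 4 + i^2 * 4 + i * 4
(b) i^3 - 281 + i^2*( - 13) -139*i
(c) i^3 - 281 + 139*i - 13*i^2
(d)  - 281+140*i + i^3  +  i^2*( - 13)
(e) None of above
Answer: c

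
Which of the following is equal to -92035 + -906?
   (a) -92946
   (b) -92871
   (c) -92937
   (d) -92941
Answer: d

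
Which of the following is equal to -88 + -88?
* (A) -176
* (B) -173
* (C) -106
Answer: A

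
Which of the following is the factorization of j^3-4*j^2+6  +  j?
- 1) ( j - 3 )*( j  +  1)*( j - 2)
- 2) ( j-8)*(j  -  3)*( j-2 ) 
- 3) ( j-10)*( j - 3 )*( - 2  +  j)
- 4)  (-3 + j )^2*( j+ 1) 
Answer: 1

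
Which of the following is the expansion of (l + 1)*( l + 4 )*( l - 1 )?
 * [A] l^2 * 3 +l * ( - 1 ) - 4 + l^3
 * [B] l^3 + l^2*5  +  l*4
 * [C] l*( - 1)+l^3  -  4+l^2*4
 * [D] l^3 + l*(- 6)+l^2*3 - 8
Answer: C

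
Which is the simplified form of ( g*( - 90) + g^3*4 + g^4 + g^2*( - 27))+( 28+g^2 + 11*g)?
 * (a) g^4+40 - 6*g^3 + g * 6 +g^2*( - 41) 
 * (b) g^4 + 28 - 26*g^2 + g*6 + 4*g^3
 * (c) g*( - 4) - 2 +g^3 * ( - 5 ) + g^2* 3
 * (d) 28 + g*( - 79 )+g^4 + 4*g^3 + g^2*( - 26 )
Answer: d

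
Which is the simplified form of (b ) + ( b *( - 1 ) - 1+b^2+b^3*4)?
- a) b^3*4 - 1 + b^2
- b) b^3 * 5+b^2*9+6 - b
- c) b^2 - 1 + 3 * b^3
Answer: a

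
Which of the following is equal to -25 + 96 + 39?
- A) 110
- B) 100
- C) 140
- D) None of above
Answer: A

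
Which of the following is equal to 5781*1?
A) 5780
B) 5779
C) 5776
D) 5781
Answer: D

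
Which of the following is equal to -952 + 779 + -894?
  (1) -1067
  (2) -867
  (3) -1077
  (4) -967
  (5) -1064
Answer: 1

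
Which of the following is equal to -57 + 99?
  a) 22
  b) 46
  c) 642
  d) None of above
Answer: d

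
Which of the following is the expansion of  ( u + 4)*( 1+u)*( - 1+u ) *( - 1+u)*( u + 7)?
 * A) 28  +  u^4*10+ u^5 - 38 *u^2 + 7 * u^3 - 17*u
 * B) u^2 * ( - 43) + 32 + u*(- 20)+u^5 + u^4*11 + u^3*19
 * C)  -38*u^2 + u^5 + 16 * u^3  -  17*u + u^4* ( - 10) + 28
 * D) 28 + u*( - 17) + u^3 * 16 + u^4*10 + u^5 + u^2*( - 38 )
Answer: D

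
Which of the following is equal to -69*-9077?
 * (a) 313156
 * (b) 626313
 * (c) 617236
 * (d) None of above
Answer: b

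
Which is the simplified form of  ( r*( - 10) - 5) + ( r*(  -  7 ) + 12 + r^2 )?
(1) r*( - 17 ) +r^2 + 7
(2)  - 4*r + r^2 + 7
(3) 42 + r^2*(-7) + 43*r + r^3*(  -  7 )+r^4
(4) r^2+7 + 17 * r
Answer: 1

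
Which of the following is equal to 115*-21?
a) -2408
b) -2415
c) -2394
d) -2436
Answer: b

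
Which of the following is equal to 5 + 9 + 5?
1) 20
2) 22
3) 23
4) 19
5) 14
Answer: 4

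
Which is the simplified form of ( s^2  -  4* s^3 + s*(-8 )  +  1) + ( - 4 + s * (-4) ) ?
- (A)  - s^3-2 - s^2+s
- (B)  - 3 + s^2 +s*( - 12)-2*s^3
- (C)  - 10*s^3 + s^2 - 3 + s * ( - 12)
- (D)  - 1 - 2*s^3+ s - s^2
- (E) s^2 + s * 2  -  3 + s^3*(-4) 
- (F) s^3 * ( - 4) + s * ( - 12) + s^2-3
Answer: F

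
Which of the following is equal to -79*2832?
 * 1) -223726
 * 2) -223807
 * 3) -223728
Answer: 3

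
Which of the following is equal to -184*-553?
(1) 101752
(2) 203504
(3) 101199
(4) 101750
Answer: 1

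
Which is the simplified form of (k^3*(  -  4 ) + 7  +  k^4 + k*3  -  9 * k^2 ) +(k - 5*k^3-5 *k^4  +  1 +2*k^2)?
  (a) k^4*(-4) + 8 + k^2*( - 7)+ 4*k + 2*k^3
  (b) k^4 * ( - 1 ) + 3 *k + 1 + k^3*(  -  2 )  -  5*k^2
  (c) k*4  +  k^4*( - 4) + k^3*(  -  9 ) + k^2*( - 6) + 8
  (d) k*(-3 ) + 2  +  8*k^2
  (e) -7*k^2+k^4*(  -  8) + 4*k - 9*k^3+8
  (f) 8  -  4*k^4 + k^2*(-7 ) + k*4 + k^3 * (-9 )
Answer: f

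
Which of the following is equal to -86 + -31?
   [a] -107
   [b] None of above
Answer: b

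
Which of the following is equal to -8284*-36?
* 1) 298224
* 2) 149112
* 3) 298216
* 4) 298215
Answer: 1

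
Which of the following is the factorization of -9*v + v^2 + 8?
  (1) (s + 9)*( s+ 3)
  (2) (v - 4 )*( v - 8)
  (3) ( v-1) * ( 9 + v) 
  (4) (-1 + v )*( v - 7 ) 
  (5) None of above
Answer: 5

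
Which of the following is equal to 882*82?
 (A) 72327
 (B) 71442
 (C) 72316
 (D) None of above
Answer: D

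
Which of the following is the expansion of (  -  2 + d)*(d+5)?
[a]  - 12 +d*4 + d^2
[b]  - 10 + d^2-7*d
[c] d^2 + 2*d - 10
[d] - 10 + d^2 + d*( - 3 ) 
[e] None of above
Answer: e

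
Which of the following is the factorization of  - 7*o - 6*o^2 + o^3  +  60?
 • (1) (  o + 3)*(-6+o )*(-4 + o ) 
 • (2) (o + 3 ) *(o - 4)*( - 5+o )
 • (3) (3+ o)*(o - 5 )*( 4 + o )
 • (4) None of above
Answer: 2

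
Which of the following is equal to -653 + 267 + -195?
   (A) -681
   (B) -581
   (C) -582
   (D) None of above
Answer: B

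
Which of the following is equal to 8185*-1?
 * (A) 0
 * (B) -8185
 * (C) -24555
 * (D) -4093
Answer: B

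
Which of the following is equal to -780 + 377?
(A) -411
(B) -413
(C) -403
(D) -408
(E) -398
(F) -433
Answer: C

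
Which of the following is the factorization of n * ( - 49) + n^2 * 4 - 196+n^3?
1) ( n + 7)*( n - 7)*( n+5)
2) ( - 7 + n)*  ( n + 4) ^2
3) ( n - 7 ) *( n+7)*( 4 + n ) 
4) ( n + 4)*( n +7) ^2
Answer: 3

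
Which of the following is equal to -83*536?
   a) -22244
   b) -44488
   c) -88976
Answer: b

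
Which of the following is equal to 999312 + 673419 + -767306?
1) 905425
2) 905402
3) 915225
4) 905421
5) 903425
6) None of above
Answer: 1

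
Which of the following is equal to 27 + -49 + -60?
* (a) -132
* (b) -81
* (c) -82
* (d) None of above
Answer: c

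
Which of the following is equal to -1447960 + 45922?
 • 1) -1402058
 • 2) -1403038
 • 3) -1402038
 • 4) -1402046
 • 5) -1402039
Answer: 3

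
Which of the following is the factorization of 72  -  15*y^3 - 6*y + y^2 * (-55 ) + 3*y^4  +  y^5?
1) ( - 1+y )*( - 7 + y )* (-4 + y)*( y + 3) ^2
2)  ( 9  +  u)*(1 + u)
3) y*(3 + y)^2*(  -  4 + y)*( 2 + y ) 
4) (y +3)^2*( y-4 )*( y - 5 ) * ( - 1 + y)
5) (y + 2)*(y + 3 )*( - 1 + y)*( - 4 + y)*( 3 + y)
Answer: 5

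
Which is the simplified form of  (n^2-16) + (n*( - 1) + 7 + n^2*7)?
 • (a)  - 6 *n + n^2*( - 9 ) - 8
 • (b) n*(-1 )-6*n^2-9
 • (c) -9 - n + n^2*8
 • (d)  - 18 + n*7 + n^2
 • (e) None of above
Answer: c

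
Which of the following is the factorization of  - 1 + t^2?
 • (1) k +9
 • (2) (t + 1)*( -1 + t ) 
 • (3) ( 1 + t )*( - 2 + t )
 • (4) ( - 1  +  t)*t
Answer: 2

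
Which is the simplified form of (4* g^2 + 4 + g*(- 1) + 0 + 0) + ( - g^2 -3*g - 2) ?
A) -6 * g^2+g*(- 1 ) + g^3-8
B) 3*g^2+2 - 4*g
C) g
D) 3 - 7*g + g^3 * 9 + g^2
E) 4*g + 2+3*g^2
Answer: B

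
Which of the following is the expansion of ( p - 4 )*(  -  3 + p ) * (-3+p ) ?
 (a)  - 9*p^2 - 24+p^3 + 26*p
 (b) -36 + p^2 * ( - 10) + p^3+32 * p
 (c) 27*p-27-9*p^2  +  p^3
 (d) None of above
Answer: d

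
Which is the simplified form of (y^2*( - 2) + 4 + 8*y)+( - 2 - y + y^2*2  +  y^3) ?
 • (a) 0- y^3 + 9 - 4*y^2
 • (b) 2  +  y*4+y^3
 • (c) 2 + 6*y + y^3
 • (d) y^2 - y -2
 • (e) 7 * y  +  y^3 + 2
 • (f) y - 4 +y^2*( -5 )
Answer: e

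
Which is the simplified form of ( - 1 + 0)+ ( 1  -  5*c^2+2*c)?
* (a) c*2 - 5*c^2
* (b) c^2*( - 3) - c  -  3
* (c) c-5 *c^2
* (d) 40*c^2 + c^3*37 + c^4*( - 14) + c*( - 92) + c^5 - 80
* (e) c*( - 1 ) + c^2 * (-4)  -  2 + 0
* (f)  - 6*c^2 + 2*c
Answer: a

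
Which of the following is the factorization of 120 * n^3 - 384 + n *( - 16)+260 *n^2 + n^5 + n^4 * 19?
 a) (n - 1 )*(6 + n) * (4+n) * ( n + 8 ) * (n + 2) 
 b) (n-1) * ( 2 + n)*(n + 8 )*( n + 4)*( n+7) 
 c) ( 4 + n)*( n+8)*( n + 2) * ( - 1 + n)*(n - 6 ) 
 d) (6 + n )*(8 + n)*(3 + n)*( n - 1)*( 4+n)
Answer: a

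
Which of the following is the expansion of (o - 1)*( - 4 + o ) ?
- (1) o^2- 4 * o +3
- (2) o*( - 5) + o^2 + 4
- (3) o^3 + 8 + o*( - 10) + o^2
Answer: 2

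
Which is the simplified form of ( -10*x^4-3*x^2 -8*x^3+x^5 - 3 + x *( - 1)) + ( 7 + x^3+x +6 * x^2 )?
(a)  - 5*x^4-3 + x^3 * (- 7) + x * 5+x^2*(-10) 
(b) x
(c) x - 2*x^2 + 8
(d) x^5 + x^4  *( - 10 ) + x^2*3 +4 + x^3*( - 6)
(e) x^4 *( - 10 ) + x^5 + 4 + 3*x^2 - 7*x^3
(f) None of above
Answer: e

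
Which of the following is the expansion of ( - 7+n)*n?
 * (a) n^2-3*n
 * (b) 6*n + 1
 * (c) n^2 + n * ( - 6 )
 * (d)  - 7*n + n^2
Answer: d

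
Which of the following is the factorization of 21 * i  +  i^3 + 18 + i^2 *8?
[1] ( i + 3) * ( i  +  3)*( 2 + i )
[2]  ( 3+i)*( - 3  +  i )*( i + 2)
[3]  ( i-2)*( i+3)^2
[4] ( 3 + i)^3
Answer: 1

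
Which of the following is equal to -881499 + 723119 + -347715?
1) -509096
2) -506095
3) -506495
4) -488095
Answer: 2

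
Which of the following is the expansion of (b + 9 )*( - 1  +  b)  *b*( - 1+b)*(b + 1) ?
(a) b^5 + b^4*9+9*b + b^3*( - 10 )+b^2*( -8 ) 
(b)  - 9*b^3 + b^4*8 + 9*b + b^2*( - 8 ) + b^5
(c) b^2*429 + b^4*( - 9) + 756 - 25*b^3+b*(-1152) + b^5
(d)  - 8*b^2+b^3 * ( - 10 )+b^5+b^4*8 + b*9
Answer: d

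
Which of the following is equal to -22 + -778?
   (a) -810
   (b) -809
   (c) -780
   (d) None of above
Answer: d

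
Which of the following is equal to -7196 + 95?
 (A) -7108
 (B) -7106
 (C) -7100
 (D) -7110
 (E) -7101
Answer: E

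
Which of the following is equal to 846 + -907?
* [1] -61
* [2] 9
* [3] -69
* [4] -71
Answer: 1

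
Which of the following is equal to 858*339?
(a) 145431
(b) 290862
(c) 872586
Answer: b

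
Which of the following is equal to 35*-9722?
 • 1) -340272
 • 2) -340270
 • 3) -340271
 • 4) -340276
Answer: 2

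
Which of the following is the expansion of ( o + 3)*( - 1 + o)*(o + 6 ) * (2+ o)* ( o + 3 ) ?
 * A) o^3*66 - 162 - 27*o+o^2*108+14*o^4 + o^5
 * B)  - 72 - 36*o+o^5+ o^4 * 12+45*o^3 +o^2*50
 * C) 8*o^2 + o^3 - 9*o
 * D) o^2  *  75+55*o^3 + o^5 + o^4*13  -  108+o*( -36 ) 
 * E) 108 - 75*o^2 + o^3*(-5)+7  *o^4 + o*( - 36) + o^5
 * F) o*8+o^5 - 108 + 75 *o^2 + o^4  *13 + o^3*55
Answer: D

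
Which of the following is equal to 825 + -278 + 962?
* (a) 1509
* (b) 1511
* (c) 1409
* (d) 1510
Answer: a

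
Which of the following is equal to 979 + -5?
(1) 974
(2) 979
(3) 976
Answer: 1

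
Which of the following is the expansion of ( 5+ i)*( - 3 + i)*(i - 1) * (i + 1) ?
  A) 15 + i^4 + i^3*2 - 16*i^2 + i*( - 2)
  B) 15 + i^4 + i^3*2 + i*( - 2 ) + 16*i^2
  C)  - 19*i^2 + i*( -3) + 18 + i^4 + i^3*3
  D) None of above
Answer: A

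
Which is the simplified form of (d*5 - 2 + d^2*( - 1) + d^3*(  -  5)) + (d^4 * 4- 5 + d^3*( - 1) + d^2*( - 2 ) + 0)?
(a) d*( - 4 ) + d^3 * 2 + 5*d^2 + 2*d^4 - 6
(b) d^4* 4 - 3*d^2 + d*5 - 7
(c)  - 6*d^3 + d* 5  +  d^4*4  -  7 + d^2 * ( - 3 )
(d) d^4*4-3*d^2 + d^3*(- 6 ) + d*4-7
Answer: c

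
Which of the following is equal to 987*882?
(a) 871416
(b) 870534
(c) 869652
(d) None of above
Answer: b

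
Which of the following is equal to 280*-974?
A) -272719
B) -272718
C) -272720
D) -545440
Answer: C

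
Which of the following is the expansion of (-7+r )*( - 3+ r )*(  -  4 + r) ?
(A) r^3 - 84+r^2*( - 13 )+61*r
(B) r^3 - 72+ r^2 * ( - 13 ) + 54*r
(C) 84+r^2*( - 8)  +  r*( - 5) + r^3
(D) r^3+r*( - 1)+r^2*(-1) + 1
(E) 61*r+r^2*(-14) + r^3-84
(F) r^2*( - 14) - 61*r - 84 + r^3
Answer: E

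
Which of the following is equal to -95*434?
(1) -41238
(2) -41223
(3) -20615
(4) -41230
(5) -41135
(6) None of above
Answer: 4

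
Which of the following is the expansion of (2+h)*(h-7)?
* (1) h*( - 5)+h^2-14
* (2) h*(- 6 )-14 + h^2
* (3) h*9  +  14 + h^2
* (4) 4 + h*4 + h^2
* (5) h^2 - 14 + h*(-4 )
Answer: 1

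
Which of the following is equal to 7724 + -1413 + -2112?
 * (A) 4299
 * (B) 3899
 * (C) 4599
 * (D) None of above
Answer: D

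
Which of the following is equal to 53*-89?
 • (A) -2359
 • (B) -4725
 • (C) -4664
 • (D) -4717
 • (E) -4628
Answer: D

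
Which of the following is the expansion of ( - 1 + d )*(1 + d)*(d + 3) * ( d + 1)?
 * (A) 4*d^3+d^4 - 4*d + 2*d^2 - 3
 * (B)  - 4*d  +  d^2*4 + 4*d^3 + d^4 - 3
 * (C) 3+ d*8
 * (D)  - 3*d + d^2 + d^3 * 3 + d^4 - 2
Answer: A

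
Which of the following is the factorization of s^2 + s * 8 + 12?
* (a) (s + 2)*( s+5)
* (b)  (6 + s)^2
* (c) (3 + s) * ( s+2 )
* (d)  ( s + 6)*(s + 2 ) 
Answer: d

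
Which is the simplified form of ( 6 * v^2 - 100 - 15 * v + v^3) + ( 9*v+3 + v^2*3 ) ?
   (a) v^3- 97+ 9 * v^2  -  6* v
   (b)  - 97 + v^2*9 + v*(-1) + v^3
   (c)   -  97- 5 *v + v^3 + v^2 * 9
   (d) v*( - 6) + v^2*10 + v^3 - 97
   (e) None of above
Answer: a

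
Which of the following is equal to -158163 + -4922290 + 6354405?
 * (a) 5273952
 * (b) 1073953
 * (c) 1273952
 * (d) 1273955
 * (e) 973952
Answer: c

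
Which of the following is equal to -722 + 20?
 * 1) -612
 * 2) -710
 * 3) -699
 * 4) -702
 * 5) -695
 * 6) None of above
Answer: 4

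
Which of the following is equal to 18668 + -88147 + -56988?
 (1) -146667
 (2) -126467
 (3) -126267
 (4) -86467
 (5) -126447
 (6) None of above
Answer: 2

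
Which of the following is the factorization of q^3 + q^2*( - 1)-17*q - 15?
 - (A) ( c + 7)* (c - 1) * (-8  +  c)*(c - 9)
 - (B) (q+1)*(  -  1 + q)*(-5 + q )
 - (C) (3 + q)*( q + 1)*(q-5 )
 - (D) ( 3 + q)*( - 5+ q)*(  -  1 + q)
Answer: C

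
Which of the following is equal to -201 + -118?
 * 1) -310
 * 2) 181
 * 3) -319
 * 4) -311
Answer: 3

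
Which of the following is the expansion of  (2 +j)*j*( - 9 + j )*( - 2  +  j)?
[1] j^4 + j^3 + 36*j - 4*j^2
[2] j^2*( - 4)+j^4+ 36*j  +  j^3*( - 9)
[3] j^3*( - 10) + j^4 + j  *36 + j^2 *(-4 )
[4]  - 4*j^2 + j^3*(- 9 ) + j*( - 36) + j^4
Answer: 2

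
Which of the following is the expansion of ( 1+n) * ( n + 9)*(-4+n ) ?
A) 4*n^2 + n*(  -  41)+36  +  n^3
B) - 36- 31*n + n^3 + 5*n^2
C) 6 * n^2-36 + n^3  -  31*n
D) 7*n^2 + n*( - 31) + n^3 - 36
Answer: C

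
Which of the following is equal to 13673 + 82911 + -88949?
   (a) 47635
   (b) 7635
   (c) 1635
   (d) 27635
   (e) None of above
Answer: b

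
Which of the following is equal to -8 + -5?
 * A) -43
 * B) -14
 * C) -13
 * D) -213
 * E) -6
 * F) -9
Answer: C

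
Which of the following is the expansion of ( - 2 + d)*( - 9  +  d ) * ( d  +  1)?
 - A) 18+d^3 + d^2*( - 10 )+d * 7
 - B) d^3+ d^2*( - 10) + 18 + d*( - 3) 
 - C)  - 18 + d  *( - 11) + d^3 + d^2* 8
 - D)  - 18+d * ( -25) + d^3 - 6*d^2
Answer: A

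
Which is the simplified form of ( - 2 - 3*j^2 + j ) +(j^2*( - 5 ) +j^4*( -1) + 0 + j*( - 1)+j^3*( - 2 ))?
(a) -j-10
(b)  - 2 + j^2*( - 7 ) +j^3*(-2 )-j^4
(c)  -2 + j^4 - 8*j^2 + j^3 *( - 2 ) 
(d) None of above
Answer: d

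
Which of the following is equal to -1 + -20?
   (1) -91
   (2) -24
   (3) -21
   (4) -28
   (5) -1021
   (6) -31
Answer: 3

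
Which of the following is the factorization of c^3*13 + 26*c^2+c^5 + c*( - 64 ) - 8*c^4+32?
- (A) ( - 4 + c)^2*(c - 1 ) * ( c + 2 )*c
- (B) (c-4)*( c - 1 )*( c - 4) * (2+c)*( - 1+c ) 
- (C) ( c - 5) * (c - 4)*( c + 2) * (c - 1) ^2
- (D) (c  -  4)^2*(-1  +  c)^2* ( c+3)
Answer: B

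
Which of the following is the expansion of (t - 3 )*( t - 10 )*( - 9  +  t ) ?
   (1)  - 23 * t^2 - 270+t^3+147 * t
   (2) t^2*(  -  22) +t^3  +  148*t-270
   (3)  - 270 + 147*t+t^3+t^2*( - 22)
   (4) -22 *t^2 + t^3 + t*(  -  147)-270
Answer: 3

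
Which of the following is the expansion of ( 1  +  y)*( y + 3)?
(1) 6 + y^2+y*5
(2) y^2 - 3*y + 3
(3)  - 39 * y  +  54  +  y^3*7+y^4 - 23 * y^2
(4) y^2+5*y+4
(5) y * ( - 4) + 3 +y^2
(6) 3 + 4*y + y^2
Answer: 6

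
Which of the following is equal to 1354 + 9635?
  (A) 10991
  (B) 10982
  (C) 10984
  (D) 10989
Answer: D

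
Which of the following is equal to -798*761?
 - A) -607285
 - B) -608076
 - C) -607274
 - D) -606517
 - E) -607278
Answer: E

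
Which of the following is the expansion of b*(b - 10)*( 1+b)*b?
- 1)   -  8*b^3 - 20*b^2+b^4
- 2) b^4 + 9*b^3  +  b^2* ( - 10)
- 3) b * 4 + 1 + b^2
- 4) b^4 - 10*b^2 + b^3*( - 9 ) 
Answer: 4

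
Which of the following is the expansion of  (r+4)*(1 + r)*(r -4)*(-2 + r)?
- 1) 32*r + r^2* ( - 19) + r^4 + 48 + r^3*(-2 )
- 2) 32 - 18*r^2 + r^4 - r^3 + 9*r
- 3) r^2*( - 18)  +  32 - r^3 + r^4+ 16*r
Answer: 3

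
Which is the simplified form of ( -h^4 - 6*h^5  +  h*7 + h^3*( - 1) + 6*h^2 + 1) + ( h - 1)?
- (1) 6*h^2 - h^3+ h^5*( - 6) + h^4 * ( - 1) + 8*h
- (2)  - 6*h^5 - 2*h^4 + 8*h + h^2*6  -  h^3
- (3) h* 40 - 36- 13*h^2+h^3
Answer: 1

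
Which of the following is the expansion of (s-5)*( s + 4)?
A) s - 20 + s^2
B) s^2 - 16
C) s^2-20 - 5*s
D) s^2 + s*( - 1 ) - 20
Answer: D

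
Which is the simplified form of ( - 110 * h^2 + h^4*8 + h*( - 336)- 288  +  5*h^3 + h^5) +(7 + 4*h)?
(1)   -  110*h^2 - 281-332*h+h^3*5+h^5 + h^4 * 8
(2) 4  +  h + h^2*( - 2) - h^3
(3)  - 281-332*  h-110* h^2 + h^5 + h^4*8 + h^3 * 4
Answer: 1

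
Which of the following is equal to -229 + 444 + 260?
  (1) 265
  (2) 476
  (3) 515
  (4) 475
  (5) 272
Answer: 4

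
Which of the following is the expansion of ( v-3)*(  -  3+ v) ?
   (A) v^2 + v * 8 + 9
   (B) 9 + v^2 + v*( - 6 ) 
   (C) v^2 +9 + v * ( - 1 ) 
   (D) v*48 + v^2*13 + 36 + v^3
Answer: B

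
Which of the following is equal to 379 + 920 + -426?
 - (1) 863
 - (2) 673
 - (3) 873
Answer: 3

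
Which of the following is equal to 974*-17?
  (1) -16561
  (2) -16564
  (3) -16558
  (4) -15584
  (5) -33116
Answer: 3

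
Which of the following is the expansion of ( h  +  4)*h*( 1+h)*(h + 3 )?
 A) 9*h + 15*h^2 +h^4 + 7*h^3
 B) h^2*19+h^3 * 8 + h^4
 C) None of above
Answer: C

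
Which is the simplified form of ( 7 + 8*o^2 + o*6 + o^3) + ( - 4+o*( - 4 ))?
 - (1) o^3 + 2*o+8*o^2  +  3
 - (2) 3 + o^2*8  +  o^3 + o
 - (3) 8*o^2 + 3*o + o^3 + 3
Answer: 1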